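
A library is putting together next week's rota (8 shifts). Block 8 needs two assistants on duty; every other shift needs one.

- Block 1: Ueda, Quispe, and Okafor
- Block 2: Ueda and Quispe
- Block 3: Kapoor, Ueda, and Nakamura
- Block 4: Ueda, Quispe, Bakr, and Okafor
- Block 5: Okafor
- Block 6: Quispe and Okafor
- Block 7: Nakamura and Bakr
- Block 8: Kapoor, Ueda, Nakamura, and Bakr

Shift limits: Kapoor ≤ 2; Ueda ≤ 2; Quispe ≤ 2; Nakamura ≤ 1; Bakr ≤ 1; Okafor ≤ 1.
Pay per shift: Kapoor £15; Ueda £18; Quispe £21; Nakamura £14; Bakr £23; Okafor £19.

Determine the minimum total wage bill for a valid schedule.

£164

Block 5 can only be covered by Okafor, so that assignment is forced.
Picking the cheapest available assistant for each shift independently would cost £149, but that ignores the shift limits.
An optimal schedule: Block 1→Ueda, Block 2→Ueda, Block 3→Kapoor, Block 4→Quispe, Block 5→Okafor, Block 6→Quispe, Block 7→Nakamura, Block 8→Kapoor+Bakr.
Total: 18 + 18 + 15 + 21 + 19 + 21 + 14 + 15 + 23 = £164.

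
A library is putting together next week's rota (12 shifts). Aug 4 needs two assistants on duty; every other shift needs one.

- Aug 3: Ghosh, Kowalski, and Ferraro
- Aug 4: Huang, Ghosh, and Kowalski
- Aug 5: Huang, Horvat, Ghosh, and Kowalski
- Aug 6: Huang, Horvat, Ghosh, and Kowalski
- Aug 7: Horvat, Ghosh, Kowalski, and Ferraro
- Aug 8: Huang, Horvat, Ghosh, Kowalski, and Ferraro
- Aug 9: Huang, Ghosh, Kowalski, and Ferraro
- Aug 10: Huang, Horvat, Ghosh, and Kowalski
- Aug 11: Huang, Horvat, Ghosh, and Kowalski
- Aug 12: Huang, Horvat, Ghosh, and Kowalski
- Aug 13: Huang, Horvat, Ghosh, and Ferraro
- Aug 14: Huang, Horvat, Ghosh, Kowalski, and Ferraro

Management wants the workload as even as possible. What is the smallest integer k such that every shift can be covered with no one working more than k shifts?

3

With 5 assistants and 13 worker-slots to fill, someone must work at least ⌈13/5⌉ = 3 shifts, so k ≥ 3.
k = 3 works: Aug 3→Ghosh, Aug 4→Huang+Ghosh, Aug 5→Huang, Aug 6→Huang, Aug 7→Horvat, Aug 8→Kowalski, Aug 9→Ghosh, Aug 10→Horvat, Aug 11→Horvat, Aug 12→Kowalski, Aug 13→Ferraro, Aug 14→Kowalski.
Loads: Huang 3, Horvat 3, Ghosh 3, Kowalski 3, Ferraro 1 — all ≤ 3.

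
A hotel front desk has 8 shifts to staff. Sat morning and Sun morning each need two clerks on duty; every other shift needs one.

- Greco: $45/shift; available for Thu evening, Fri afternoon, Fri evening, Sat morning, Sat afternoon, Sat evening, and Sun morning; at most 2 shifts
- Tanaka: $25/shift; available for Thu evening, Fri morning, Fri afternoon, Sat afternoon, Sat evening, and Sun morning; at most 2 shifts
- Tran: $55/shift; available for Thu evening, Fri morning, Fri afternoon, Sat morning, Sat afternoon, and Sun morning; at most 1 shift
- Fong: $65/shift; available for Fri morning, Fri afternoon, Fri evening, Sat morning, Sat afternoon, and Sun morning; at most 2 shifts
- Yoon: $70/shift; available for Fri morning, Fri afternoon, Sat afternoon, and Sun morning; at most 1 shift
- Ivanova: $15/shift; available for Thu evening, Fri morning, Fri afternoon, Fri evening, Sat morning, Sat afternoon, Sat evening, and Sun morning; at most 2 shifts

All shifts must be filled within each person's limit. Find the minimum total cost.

$425

Picking the cheapest available clerk for each shift independently would cost $190, but that ignores the shift limits.
An optimal schedule: Thu evening→Tanaka, Fri morning→Tanaka, Fri afternoon→Tran, Fri evening→Greco, Sat morning→Fong+Ivanova, Sat afternoon→Fong, Sat evening→Greco, Sun morning→Yoon+Ivanova.
Total: 25 + 25 + 55 + 45 + 65 + 15 + 65 + 45 + 70 + 15 = $425.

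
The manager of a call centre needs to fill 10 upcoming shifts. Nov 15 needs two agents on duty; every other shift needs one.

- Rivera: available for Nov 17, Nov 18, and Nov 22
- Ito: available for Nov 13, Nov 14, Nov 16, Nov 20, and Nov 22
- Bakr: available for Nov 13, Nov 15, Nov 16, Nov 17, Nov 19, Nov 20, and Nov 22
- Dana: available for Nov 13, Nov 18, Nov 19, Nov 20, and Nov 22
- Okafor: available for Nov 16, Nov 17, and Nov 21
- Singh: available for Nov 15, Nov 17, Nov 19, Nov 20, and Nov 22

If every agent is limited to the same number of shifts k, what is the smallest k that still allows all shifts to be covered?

2

With 6 agents and 11 worker-slots to fill, someone must work at least ⌈11/6⌉ = 2 shifts, so k ≥ 2.
k = 2 works: Nov 13→Ito, Nov 14→Ito, Nov 15→Bakr+Singh, Nov 16→Bakr, Nov 17→Rivera, Nov 18→Rivera, Nov 19→Dana, Nov 20→Dana, Nov 21→Okafor, Nov 22→Singh.
Loads: Rivera 2, Ito 2, Bakr 2, Dana 2, Okafor 1, Singh 2 — all ≤ 2.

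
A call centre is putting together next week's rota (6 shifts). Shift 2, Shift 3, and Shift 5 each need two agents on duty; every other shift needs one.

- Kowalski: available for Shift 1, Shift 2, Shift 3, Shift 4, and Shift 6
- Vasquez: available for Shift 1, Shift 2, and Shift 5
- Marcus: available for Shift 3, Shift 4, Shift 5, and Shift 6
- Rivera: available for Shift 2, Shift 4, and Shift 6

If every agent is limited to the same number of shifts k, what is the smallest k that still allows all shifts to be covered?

3

With 4 agents and 9 worker-slots to fill, someone must work at least ⌈9/4⌉ = 3 shifts, so k ≥ 3.
k = 3 works: Shift 1→Kowalski, Shift 2→Kowalski+Vasquez, Shift 3→Kowalski+Marcus, Shift 4→Marcus, Shift 5→Vasquez+Marcus, Shift 6→Rivera.
Loads: Kowalski 3, Vasquez 2, Marcus 3, Rivera 1 — all ≤ 3.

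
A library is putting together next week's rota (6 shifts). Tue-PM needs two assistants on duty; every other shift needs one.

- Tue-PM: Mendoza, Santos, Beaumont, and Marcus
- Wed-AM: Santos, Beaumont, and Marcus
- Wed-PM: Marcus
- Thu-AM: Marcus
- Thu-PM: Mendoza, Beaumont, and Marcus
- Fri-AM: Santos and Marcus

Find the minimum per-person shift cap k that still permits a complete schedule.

2

With 4 assistants and 7 worker-slots to fill, someone must work at least ⌈7/4⌉ = 2 shifts, so k ≥ 2.
k = 2 works: Tue-PM→Mendoza+Beaumont, Wed-AM→Santos, Wed-PM→Marcus, Thu-AM→Marcus, Thu-PM→Mendoza, Fri-AM→Santos.
Loads: Mendoza 2, Santos 2, Beaumont 1, Marcus 2 — all ≤ 2.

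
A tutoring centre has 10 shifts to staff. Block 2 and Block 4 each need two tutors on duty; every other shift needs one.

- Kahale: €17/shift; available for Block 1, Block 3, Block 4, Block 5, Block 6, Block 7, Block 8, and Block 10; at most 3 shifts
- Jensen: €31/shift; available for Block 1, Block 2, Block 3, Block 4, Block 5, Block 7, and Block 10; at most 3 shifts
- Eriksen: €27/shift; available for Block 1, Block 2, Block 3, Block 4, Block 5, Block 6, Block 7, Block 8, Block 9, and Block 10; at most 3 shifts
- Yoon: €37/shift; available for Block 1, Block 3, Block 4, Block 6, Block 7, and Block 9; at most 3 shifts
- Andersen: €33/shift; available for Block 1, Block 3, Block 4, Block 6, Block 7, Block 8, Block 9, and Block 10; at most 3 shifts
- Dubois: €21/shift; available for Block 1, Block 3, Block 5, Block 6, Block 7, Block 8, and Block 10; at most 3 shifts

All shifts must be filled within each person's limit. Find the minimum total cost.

Block 2 can only be covered by Jensen and Eriksen, so that assignment is forced.
Picking the cheapest available tutor for each shift independently would cost €248, but that ignores the shift limits.
An optimal schedule: Block 1→Dubois, Block 2→Eriksen+Jensen, Block 3→Dubois, Block 4→Eriksen+Jensen, Block 5→Kahale, Block 6→Kahale, Block 7→Jensen, Block 8→Kahale, Block 9→Eriksen, Block 10→Dubois.
Total: 21 + 27 + 31 + 21 + 27 + 31 + 17 + 17 + 31 + 17 + 27 + 21 = €288.

€288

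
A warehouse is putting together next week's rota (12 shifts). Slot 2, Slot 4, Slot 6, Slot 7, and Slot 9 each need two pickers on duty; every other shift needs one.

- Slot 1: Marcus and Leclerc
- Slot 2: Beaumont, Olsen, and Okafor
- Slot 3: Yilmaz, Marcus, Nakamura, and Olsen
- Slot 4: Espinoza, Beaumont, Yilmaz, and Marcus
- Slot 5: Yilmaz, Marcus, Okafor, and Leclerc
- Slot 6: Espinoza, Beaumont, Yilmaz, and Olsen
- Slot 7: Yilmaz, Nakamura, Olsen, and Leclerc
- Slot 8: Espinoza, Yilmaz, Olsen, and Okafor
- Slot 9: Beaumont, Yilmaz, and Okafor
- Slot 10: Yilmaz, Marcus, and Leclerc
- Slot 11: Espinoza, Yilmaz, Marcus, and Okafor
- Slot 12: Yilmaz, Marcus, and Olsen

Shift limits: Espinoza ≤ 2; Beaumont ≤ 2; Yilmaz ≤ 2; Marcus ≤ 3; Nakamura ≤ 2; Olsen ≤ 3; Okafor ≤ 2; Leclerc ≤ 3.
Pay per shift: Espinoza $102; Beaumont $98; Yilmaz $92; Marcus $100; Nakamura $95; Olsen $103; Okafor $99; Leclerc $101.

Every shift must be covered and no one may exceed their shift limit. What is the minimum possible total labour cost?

$1678

Picking the cheapest available picker for each shift independently would cost $1606, but that ignores the shift limits.
An optimal schedule: Slot 1→Marcus, Slot 2→Beaumont+Okafor, Slot 3→Nakamura, Slot 4→Marcus+Espinoza, Slot 5→Leclerc, Slot 6→Espinoza+Olsen, Slot 7→Nakamura+Leclerc, Slot 8→Okafor, Slot 9→Yilmaz+Beaumont, Slot 10→Leclerc, Slot 11→Marcus, Slot 12→Yilmaz.
Total: 100 + 98 + 99 + 95 + 100 + 102 + 101 + 102 + 103 + 95 + 101 + 99 + 92 + 98 + 101 + 100 + 92 = $1678.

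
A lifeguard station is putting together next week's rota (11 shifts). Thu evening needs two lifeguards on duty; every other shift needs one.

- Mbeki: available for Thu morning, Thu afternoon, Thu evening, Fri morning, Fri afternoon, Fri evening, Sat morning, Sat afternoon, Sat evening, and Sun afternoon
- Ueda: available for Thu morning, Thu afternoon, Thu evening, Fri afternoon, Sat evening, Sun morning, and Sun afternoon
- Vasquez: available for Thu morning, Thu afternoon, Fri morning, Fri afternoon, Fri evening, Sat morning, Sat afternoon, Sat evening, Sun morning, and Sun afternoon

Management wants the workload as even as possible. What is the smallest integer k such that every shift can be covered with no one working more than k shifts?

With 3 lifeguards and 12 worker-slots to fill, someone must work at least ⌈12/3⌉ = 4 shifts, so k ≥ 4.
k = 4 works: Thu morning→Ueda, Thu afternoon→Ueda, Thu evening→Mbeki+Ueda, Fri morning→Mbeki, Fri afternoon→Vasquez, Fri evening→Mbeki, Sat morning→Mbeki, Sat afternoon→Vasquez, Sat evening→Vasquez, Sun morning→Ueda, Sun afternoon→Vasquez.
Loads: Mbeki 4, Ueda 4, Vasquez 4 — all ≤ 4.

4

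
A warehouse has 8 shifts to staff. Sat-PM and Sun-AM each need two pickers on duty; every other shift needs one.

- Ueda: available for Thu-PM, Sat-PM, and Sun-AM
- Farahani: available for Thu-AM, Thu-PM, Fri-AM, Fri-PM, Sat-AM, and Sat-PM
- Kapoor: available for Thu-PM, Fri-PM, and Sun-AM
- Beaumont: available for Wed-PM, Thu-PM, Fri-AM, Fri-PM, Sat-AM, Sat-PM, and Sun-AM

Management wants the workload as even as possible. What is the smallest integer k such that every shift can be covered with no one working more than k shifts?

With 4 pickers and 10 worker-slots to fill, someone must work at least ⌈10/4⌉ = 3 shifts, so k ≥ 3.
k = 3 works: Wed-PM→Beaumont, Thu-AM→Farahani, Thu-PM→Ueda, Fri-AM→Farahani, Fri-PM→Kapoor, Sat-AM→Farahani, Sat-PM→Ueda+Beaumont, Sun-AM→Ueda+Kapoor.
Loads: Ueda 3, Farahani 3, Kapoor 2, Beaumont 2 — all ≤ 3.

3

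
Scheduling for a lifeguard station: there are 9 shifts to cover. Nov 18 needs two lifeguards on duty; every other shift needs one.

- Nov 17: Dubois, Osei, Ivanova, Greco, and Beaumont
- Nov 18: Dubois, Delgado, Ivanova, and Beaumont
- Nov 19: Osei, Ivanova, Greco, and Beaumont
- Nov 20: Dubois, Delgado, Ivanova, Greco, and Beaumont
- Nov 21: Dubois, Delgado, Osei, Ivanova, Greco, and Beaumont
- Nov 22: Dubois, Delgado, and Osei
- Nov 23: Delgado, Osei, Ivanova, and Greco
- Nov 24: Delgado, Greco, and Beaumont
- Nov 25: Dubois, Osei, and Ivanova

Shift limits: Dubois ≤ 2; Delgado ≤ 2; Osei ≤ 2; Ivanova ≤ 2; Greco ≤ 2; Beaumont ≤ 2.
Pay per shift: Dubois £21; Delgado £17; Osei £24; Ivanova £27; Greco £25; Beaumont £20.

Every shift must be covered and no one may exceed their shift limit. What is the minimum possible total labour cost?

Picking the cheapest available lifeguard for each shift independently would cost £183, but that ignores the shift limits.
An optimal schedule: Nov 17→Osei, Nov 18→Beaumont+Dubois, Nov 19→Beaumont, Nov 20→Greco, Nov 21→Greco, Nov 22→Delgado, Nov 23→Osei, Nov 24→Delgado, Nov 25→Dubois.
Total: 24 + 20 + 21 + 20 + 25 + 25 + 17 + 24 + 17 + 21 = £214.

£214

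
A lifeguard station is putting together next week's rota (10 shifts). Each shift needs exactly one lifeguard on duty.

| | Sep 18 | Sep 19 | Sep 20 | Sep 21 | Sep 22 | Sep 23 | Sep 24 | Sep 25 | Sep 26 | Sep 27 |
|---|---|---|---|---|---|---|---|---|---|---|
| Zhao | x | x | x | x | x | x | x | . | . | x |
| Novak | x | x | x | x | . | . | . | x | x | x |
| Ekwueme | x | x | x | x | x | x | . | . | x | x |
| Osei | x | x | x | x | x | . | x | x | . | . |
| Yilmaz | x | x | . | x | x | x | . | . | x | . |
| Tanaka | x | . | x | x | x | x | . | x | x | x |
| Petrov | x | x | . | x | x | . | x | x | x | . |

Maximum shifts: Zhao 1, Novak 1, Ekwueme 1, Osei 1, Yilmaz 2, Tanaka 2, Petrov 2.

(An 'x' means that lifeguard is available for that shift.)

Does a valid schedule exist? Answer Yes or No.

Yes

One valid schedule: Sep 18→Petrov, Sep 19→Yilmaz, Sep 20→Osei, Sep 21→Petrov, Sep 22→Tanaka, Sep 23→Ekwueme, Sep 24→Zhao, Sep 25→Novak, Sep 26→Yilmaz, Sep 27→Tanaka.
Loads: Zhao 1/1, Novak 1/1, Ekwueme 1/1, Osei 1/1, Yilmaz 2/2, Tanaka 2/2, Petrov 2/2 — all within limits.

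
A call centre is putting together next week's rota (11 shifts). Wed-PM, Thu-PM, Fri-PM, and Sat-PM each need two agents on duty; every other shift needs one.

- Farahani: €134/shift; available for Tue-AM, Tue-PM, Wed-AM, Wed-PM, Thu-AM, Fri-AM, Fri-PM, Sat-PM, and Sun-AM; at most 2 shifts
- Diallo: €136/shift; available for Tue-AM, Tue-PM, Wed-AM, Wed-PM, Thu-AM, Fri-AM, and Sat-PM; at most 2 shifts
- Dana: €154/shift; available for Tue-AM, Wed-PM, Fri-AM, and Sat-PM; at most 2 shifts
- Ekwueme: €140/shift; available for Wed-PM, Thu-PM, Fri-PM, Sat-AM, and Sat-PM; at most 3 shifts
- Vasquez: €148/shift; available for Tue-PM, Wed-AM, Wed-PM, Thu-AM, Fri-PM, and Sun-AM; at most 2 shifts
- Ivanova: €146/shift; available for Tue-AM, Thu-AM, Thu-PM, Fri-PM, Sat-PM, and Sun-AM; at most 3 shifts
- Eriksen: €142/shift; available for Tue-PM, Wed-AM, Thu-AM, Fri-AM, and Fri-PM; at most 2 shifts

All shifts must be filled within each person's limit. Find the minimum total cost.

€2132

Thu-PM can only be covered by Ekwueme and Ivanova, so that assignment is forced.
Sat-AM can only be covered by Ekwueme, so that assignment is forced.
Picking the cheapest available agent for each shift independently would cost €2044, but that ignores the shift limits.
An optimal schedule: Tue-AM→Farahani, Tue-PM→Diallo, Wed-AM→Diallo, Wed-PM→Ekwueme+Vasquez, Thu-AM→Eriksen, Thu-PM→Ekwueme+Ivanova, Fri-AM→Eriksen, Fri-PM→Ivanova+Vasquez, Sat-AM→Ekwueme, Sat-PM→Ivanova+Dana, Sun-AM→Farahani.
Total: 134 + 136 + 136 + 140 + 148 + 142 + 140 + 146 + 142 + 146 + 148 + 140 + 146 + 154 + 134 = €2132.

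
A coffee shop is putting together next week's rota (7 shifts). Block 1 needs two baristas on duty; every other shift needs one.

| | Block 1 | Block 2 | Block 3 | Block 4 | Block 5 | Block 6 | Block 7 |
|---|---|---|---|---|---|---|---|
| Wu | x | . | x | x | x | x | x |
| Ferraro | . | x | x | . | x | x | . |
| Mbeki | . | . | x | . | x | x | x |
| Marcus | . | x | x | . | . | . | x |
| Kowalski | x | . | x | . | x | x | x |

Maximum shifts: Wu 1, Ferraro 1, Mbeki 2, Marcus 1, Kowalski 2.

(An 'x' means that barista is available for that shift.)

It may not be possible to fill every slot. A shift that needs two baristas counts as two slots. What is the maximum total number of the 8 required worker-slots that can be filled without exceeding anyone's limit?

7

Total capacity across all baristas is 1+1+2+1+2 = 7, and 8 slots are needed, so at most 7 can be filled.
An assignment achieving 7: Block 1→Kowalski, Block 2→Ferraro, Block 3→Kowalski, Block 4→Wu, Block 5→Mbeki, Block 6→Mbeki, Block 7→Marcus.
Loads: Wu 1/1, Ferraro 1/1, Mbeki 2/2, Marcus 1/1, Kowalski 2/2.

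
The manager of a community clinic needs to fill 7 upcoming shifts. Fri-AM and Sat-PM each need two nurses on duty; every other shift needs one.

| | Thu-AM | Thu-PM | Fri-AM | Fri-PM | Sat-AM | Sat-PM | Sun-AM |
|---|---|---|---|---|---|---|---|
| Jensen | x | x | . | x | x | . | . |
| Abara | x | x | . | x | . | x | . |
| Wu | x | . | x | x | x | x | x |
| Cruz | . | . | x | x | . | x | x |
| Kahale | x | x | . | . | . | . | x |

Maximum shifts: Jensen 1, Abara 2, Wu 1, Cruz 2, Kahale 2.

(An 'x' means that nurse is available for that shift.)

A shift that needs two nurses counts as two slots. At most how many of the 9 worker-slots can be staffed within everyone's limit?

Total capacity across all nurses is 1+2+1+2+2 = 8, and 9 slots are needed, so at most 8 can be filled.
An assignment achieving 8: Thu-AM→Kahale, Thu-PM→Abara, Fri-AM→Wu+Cruz, Sat-AM→Jensen, Sat-PM→Abara+Cruz, Sun-AM→Kahale.
Loads: Jensen 1/1, Abara 2/2, Wu 1/1, Cruz 2/2, Kahale 2/2.

8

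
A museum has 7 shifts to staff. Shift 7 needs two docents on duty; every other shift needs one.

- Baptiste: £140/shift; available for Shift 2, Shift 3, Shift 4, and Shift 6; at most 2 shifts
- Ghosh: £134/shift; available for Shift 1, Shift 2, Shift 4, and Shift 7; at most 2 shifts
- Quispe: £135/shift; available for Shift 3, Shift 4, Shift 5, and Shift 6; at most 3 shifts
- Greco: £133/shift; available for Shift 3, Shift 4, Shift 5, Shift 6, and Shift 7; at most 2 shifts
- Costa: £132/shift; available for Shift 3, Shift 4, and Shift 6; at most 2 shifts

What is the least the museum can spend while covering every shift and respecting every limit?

Shift 1 can only be covered by Ghosh, so that assignment is forced.
Shift 7 can only be covered by Ghosh and Greco, so that assignment is forced.
Picking the cheapest available docent for each shift independently would cost £1064, but that ignores the shift limits.
An optimal schedule: Shift 1→Ghosh, Shift 2→Baptiste, Shift 3→Costa, Shift 4→Quispe, Shift 5→Greco, Shift 6→Costa, Shift 7→Greco+Ghosh.
Total: 134 + 140 + 132 + 135 + 133 + 132 + 133 + 134 = £1073.

£1073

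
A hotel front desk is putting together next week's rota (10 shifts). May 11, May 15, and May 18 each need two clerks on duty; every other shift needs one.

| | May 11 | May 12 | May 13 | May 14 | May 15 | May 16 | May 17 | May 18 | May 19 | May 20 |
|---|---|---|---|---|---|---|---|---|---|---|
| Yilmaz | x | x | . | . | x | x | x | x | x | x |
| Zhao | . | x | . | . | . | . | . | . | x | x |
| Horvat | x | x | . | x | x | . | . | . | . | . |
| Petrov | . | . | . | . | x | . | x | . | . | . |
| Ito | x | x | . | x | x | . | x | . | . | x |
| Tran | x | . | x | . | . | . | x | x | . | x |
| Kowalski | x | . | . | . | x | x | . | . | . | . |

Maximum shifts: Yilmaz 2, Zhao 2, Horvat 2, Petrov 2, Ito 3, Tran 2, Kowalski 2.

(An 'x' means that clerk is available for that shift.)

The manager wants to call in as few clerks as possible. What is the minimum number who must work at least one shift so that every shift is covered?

13 slots to fill and no one can take more than 3, so at least ⌈13/3⌉ = 5 clerks are needed.
Any 5 clerks together have capacity at most 3+2+2+2+2 = 11 < 13 slots, so 5 can never suffice.
Yilmaz, Zhao, Horvat, Petrov, Ito, and Tran alone can cover everything: May 11→Horvat+Ito, May 12→Zhao, May 13→Tran, May 14→Horvat, May 15→Petrov+Ito, May 16→Yilmaz, May 17→Petrov, May 18→Yilmaz+Tran, May 19→Zhao, May 20→Ito.

6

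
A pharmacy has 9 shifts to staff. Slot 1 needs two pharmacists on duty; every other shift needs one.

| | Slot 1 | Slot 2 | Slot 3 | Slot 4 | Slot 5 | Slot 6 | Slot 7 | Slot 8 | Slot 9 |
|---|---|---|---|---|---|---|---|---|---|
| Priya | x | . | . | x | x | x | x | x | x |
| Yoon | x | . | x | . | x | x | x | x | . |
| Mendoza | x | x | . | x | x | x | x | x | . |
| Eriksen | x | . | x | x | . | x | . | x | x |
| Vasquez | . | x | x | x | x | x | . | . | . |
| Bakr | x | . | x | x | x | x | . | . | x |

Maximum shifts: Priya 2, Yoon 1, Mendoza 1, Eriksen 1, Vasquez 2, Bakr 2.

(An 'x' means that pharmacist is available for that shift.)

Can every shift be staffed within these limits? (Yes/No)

Total capacity is 2+1+1+1+2+2 = 9 but 10 worker-slots are needed — infeasible.

No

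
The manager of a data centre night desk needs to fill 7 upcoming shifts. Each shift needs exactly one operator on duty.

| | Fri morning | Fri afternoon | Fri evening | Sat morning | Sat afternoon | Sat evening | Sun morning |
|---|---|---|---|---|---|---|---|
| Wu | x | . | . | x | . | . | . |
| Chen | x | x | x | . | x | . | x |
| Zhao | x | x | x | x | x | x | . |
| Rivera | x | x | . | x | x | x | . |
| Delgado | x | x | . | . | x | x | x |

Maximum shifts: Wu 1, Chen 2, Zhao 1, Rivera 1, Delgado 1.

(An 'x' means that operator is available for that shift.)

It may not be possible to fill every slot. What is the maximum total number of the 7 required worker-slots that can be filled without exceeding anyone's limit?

Total capacity across all operators is 1+2+1+1+1 = 6, and 7 slots are needed, so at most 6 can be filled.
An assignment achieving 6: Fri afternoon→Rivera, Fri evening→Chen, Sat morning→Wu, Sat afternoon→Delgado, Sat evening→Zhao, Sun morning→Chen.
Loads: Wu 1/1, Chen 2/2, Zhao 1/1, Rivera 1/1, Delgado 1/1.

6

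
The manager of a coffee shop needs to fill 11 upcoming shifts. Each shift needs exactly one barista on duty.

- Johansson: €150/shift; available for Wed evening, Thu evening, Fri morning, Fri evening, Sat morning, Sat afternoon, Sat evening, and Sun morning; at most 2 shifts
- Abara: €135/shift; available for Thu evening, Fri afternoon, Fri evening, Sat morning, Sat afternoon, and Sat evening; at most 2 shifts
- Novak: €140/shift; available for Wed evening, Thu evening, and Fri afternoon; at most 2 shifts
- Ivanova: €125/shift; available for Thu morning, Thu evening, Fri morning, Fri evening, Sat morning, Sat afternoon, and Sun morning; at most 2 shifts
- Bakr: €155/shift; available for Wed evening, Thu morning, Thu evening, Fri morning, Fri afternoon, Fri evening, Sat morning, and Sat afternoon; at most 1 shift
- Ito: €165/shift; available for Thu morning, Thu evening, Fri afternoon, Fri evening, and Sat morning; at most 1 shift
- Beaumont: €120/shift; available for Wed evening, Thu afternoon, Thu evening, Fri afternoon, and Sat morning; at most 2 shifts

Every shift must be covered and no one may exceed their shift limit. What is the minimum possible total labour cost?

€1495

Thu afternoon can only be covered by Beaumont, so that assignment is forced.
Picking the cheapest available barista for each shift independently would cost €1360, but that ignores the shift limits.
An optimal schedule: Wed evening→Beaumont, Thu morning→Ivanova, Thu afternoon→Beaumont, Thu evening→Novak, Fri morning→Johansson, Fri afternoon→Novak, Fri evening→Johansson, Sat morning→Bakr, Sat afternoon→Abara, Sat evening→Abara, Sun morning→Ivanova.
Total: 120 + 125 + 120 + 140 + 150 + 140 + 150 + 155 + 135 + 135 + 125 = €1495.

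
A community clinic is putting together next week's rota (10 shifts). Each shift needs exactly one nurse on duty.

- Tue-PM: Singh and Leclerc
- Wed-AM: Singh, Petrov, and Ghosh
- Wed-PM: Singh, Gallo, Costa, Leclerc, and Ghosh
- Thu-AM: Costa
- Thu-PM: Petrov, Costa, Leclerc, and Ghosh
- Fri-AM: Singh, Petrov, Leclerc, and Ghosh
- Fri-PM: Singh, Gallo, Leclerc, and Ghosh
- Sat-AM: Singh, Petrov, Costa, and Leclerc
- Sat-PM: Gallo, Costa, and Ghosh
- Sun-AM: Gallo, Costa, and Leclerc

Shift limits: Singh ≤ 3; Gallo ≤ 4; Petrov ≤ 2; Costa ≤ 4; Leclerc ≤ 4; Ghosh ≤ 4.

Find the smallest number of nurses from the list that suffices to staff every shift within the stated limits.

10 slots to fill and no one can take more than 4, so at least ⌈10/4⌉ = 3 nurses are needed.
Singh, Gallo, and Costa alone can cover everything: Tue-PM→Singh, Wed-AM→Singh, Wed-PM→Gallo, Thu-AM→Costa, Thu-PM→Costa, Fri-AM→Singh, Fri-PM→Gallo, Sat-AM→Costa, Sat-PM→Gallo, Sun-AM→Gallo.

3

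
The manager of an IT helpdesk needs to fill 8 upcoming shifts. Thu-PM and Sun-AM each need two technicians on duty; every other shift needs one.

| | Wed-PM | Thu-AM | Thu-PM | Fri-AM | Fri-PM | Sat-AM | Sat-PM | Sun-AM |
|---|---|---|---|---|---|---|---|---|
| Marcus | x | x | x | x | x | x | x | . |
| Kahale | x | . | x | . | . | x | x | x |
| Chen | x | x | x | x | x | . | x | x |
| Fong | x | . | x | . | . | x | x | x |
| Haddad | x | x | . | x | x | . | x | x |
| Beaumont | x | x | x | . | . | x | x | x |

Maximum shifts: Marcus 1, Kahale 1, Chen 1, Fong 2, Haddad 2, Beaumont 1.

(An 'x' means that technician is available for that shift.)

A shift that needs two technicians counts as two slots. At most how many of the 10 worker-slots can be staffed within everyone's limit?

8

Total capacity across all technicians is 1+1+1+2+2+1 = 8, and 10 slots are needed, so at most 8 can be filled.
An assignment achieving 8: Thu-AM→Haddad, Thu-PM→Fong+Beaumont, Fri-AM→Marcus, Fri-PM→Chen, Sat-AM→Kahale, Sun-AM→Fong+Haddad.
Loads: Marcus 1/1, Kahale 1/1, Chen 1/1, Fong 2/2, Haddad 2/2, Beaumont 1/1.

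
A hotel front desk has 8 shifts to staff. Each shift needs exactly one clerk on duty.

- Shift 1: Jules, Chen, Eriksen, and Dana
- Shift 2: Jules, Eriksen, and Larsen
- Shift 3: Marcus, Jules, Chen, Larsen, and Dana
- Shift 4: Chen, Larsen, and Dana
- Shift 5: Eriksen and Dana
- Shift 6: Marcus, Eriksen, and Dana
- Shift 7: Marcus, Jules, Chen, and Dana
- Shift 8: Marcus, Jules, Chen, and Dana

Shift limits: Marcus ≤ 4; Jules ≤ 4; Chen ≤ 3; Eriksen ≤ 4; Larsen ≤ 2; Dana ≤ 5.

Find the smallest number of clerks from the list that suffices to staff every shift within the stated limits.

8 slots to fill and no one can take more than 5, so at least ⌈8/5⌉ = 2 clerks are needed.
Jules and Dana alone can cover everything: Shift 1→Jules, Shift 2→Jules, Shift 3→Jules, Shift 4→Dana, Shift 5→Dana, Shift 6→Dana, Shift 7→Jules, Shift 8→Dana.

2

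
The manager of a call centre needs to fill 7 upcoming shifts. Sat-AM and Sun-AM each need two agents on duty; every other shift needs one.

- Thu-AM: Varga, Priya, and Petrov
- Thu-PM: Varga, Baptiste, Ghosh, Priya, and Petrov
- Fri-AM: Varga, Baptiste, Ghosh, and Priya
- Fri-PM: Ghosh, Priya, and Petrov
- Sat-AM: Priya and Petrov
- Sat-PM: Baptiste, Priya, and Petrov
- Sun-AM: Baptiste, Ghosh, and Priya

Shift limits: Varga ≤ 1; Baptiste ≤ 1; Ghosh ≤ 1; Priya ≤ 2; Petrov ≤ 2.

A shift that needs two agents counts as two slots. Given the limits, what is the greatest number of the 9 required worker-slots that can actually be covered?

7

Total capacity across all agents is 1+1+1+2+2 = 7, and 9 slots are needed, so at most 7 can be filled.
An assignment achieving 7: Thu-AM→Varga, Thu-PM→Petrov, Fri-PM→Ghosh, Sat-AM→Priya+Petrov, Sat-PM→Baptiste, Sun-AM→Priya.
Loads: Varga 1/1, Baptiste 1/1, Ghosh 1/1, Priya 2/2, Petrov 2/2.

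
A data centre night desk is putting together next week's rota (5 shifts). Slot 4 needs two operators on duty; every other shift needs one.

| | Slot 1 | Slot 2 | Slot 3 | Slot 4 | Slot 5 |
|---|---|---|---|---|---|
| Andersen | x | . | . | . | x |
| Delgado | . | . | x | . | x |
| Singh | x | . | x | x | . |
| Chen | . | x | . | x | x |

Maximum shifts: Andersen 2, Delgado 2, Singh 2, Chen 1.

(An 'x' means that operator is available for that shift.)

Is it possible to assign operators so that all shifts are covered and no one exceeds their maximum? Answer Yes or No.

No

Total capacity is 7 and 6 slots are needed, so capacity alone doesn't rule it out.
Shifts {Slot 2, Slot 4} need 3 worker-slots in total, but the operators available for any of those shifts (Singh and Chen) can supply at most 2 among them. So no valid schedule exists.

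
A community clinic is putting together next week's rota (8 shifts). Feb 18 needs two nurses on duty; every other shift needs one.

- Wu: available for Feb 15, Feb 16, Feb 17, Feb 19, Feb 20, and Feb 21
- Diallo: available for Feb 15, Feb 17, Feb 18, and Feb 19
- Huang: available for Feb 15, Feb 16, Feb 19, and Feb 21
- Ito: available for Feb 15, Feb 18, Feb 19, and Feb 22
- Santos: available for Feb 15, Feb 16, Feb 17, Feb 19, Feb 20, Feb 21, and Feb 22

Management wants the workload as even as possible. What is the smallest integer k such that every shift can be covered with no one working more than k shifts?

With 5 nurses and 9 worker-slots to fill, someone must work at least ⌈9/5⌉ = 2 shifts, so k ≥ 2.
k = 2 works: Feb 15→Huang, Feb 16→Wu, Feb 17→Diallo, Feb 18→Diallo+Ito, Feb 19→Santos, Feb 20→Wu, Feb 21→Huang, Feb 22→Ito.
Loads: Wu 2, Diallo 2, Huang 2, Ito 2, Santos 1 — all ≤ 2.

2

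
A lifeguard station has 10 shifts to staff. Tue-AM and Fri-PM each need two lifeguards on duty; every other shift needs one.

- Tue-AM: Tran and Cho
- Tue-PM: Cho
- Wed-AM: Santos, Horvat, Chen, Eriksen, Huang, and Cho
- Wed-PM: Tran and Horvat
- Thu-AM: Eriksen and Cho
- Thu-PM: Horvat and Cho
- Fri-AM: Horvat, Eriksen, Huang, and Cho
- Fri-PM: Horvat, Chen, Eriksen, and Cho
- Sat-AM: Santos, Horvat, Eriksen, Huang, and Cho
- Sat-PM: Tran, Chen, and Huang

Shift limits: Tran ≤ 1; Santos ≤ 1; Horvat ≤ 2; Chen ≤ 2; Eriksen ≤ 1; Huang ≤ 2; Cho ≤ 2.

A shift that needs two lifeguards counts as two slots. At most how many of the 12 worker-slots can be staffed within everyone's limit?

11

Total capacity across all lifeguards is 1+1+2+2+1+2+2 = 11, and 12 slots are needed, so at most 11 can be filled.
An assignment achieving 11: Tue-AM→Tran+Cho, Tue-PM→Cho, Wed-AM→Huang, Wed-PM→Horvat, Thu-AM→Eriksen, Thu-PM→Horvat, Fri-AM→Huang, Fri-PM→Chen, Sat-AM→Santos, Sat-PM→Chen.
Loads: Tran 1/1, Santos 1/1, Horvat 2/2, Chen 2/2, Eriksen 1/1, Huang 2/2, Cho 2/2.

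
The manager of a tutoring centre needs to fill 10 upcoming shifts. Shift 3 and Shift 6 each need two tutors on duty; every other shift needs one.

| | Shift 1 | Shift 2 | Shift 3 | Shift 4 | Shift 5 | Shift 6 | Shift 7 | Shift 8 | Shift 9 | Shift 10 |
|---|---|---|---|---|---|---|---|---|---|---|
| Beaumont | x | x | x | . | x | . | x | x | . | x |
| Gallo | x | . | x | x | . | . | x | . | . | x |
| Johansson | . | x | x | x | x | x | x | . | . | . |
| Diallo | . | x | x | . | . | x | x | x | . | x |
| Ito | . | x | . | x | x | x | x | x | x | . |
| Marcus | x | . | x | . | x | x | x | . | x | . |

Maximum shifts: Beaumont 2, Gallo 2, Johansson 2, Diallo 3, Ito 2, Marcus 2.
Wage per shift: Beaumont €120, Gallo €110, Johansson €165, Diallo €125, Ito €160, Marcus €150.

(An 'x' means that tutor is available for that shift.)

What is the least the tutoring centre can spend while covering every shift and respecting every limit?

€1620

Picking the cheapest available tutor for each shift independently would cost €1455, but that ignores the shift limits.
An optimal schedule: Shift 1→Gallo, Shift 2→Diallo, Shift 3→Diallo+Johansson, Shift 4→Gallo, Shift 5→Marcus, Shift 6→Diallo+Ito, Shift 7→Ito, Shift 8→Beaumont, Shift 9→Marcus, Shift 10→Beaumont.
Total: 110 + 125 + 125 + 165 + 110 + 150 + 125 + 160 + 160 + 120 + 150 + 120 = €1620.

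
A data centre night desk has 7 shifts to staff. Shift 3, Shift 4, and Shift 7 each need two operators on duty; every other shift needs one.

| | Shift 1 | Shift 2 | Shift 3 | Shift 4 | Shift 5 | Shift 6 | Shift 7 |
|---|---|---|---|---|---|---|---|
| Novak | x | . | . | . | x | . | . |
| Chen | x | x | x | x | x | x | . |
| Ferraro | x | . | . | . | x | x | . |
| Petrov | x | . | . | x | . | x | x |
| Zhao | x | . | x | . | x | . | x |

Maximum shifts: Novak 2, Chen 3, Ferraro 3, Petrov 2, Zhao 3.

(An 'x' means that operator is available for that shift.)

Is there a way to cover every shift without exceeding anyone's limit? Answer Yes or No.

Shift 2 can only be covered by Chen, so that assignment is forced.
Shift 3 can only be covered by Chen and Zhao, so that assignment is forced.
Shift 4 can only be covered by Chen and Petrov, so that assignment is forced.
One valid schedule: Shift 1→Novak, Shift 2→Chen, Shift 3→Chen+Zhao, Shift 4→Chen+Petrov, Shift 5→Novak, Shift 6→Ferraro, Shift 7→Petrov+Zhao.
Loads: Novak 2/2, Chen 3/3, Ferraro 1/3, Petrov 2/2, Zhao 2/3 — all within limits.

Yes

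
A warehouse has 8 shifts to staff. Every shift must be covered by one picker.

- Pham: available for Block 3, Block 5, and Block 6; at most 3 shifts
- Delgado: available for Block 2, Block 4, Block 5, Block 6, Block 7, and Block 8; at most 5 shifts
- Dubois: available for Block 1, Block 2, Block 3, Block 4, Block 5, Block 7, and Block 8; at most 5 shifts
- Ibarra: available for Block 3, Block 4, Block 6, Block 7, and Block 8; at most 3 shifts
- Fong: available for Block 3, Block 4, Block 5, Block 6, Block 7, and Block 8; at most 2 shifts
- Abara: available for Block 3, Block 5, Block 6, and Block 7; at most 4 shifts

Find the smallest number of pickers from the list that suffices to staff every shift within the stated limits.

8 slots to fill and no one can take more than 5, so at least ⌈8/5⌉ = 2 pickers are needed.
Pham and Dubois alone can cover everything: Block 1→Dubois, Block 2→Dubois, Block 3→Pham, Block 4→Dubois, Block 5→Pham, Block 6→Pham, Block 7→Dubois, Block 8→Dubois.

2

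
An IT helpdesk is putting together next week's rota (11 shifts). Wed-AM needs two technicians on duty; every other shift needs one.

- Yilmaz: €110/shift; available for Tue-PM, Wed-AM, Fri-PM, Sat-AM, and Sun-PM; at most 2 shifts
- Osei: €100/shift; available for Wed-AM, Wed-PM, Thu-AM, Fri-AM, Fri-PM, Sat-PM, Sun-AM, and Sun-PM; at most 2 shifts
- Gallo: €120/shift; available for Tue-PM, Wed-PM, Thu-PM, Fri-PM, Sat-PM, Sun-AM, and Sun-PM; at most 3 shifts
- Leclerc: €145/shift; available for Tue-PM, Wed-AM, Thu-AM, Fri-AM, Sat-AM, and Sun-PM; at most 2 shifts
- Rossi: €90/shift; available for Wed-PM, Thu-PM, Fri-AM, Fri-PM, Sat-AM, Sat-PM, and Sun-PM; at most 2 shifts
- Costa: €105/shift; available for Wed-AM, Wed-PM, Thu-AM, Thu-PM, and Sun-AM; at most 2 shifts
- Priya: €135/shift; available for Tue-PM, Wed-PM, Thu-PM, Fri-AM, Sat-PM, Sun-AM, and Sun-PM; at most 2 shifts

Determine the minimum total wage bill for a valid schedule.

€1305

Picking the cheapest available technician for each shift independently would cost €1145, but that ignores the shift limits.
An optimal schedule: Tue-PM→Yilmaz, Wed-AM→Costa+Yilmaz, Wed-PM→Gallo, Thu-AM→Osei, Thu-PM→Rossi, Fri-AM→Osei, Fri-PM→Gallo, Sat-AM→Rossi, Sat-PM→Gallo, Sun-AM→Costa, Sun-PM→Priya.
Total: 110 + 105 + 110 + 120 + 100 + 90 + 100 + 120 + 90 + 120 + 105 + 135 = €1305.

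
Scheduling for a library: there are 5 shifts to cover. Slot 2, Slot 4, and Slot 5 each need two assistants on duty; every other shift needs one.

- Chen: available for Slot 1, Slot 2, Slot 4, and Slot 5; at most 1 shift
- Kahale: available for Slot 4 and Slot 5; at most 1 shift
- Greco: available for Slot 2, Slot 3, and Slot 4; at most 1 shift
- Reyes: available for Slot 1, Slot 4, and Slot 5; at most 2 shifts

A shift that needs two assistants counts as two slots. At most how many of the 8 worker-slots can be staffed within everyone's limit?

5

Total capacity across all assistants is 1+1+1+2 = 5, and 8 slots are needed, so at most 5 can be filled.
An assignment achieving 5: Slot 1→Chen, Slot 3→Greco, Slot 4→Reyes, Slot 5→Kahale+Reyes.
Loads: Chen 1/1, Kahale 1/1, Greco 1/1, Reyes 2/2.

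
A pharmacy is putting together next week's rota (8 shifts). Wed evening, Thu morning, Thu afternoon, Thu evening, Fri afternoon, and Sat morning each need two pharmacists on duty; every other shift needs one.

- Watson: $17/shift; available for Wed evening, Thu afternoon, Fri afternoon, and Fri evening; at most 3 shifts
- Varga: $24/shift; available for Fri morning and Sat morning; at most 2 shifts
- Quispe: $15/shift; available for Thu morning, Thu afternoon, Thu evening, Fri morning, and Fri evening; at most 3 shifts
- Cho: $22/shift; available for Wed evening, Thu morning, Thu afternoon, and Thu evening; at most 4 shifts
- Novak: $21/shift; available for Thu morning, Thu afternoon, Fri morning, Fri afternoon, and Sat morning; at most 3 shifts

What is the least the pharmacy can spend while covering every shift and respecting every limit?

Wed evening can only be covered by Watson and Cho, so that assignment is forced.
Thu evening can only be covered by Quispe and Cho, so that assignment is forced.
Fri afternoon can only be covered by Watson and Novak, so that assignment is forced.
Picking the cheapest available pharmacist for each shift independently would cost $257, but that ignores the shift limits.
An optimal schedule: Wed evening→Watson+Cho, Thu morning→Quispe+Cho, Thu afternoon→Watson+Cho, Thu evening→Quispe+Cho, Fri morning→Novak, Fri afternoon→Watson+Novak, Fri evening→Quispe, Sat morning→Novak+Varga.
Total: 17 + 22 + 15 + 22 + 17 + 22 + 15 + 22 + 21 + 17 + 21 + 15 + 21 + 24 = $271.

$271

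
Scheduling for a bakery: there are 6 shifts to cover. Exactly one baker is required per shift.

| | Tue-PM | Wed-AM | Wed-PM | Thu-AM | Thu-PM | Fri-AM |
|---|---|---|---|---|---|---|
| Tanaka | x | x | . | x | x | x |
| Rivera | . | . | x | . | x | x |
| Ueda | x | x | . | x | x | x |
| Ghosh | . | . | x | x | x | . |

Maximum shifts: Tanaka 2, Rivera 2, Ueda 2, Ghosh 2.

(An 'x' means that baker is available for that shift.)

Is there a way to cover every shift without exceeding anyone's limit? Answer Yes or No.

One valid schedule: Tue-PM→Tanaka, Wed-AM→Tanaka, Wed-PM→Rivera, Thu-AM→Ueda, Thu-PM→Ueda, Fri-AM→Rivera.
Loads: Tanaka 2/2, Rivera 2/2, Ueda 2/2, Ghosh 0/2 — all within limits.

Yes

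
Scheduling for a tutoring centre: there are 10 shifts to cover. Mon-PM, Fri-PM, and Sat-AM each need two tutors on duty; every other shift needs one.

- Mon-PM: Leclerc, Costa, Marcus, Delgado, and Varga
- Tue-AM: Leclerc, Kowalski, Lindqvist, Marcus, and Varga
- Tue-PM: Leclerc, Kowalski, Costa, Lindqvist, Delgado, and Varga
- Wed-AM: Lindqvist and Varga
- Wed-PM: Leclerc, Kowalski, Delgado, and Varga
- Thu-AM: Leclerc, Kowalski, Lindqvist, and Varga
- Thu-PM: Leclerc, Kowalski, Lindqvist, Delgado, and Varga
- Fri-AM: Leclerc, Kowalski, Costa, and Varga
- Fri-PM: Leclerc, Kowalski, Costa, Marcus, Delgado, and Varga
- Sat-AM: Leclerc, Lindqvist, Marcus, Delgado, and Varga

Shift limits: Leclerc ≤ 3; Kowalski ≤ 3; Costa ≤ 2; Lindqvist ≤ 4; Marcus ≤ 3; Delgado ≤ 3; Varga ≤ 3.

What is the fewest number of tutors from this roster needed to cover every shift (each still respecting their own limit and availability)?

4

13 slots to fill and no one can take more than 4, so at least ⌈13/4⌉ = 4 tutors are needed.
Leclerc, Kowalski, Lindqvist, and Marcus alone can cover everything: Mon-PM→Leclerc+Marcus, Tue-AM→Lindqvist, Tue-PM→Kowalski, Wed-AM→Lindqvist, Wed-PM→Leclerc, Thu-AM→Kowalski, Thu-PM→Lindqvist, Fri-AM→Leclerc, Fri-PM→Kowalski+Marcus, Sat-AM→Lindqvist+Marcus.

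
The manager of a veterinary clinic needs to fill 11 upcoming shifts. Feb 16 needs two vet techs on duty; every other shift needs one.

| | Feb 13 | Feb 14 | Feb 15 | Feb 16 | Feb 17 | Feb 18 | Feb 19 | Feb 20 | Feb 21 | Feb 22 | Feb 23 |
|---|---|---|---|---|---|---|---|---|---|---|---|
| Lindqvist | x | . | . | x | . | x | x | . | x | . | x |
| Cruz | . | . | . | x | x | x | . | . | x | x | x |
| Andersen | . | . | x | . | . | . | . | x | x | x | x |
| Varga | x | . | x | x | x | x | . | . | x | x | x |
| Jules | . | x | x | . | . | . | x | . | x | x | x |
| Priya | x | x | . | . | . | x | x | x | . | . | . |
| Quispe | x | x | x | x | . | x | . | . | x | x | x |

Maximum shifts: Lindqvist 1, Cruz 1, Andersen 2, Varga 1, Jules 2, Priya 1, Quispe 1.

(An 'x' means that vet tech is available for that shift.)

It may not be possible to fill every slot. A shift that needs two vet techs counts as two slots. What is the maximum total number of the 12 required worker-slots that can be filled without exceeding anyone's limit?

Total capacity across all vet techs is 1+1+2+1+2+1+1 = 9, and 12 slots are needed, so at most 9 can be filled.
An assignment achieving 9: Feb 13→Varga, Feb 14→Jules, Feb 15→Andersen, Feb 16→Quispe, Feb 17→Cruz, Feb 18→Priya, Feb 19→Lindqvist, Feb 20→Andersen, Feb 22→Jules.
Loads: Lindqvist 1/1, Cruz 1/1, Andersen 2/2, Varga 1/1, Jules 2/2, Priya 1/1, Quispe 1/1.

9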